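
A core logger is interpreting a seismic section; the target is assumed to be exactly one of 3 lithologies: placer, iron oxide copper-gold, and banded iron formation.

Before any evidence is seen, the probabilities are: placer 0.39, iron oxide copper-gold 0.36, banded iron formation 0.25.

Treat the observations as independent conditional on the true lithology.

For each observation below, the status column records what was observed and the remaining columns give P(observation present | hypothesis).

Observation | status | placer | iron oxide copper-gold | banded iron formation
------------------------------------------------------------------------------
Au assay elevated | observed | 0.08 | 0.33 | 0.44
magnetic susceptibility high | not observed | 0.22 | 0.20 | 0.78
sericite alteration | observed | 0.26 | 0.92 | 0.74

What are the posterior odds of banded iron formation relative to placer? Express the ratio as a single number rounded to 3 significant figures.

Unnormalized posterior weight (prior times the observation likelihoods) for each of the two hypotheses (using 1 − P(present | H) for each absent observation):
  banded iron formation: 0.25 × 0.44 × (1 − 0.78) × 0.74 = 0.017908
  placer: 0.39 × 0.08 × (1 − 0.22) × 0.26 = 0.0063274
Posterior odds = 0.017908 / 0.0063274 ≈ 2.83.

2.83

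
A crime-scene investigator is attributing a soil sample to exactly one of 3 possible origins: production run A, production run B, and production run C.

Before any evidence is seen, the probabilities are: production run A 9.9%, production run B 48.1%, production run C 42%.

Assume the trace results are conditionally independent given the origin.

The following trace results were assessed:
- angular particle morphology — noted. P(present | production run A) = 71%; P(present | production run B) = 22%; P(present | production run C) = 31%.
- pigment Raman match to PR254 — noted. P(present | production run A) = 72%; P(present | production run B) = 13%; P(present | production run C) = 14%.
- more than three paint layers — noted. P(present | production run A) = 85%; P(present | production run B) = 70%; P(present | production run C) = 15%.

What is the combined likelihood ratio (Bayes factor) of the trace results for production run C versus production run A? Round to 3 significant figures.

Joint likelihood of the trace result pattern under each hypothesis:
  production run C: 0.31 × 0.14 × 0.15 = 0.00651
  production run A: 0.71 × 0.72 × 0.85 = 0.43452
Bayes factor = 0.00651 / 0.43452 ≈ 0.0150

0.0150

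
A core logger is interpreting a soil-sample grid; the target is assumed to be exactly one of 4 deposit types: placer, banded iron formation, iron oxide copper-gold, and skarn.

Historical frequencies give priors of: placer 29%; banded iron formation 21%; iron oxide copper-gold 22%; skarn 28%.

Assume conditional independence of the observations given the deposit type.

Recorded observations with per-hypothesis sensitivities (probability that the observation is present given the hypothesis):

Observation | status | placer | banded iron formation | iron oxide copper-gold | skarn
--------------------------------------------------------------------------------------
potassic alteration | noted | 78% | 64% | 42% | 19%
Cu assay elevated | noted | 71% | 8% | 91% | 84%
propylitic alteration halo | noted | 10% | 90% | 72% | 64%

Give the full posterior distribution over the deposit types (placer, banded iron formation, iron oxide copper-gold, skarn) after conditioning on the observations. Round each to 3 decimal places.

For each hypothesis, the unnormalized posterior weight is prior × product of the observation likelihoods:
  placer: 0.29 × 0.78 × 0.71 × 0.10 = 0.01606
  banded iron formation: 0.21 × 0.64 × 0.08 × 0.90 = 0.0096768
  iron oxide copper-gold: 0.22 × 0.42 × 0.91 × 0.72 = 0.06054
  skarn: 0.28 × 0.19 × 0.84 × 0.64 = 0.0286
Normalizing constant Z = 0.01606 + 0.0096768 + 0.06054 + 0.0286 = 0.11488.
P(placer | evidence) = 0.01606 / 0.11488 ≈ 0.140
P(banded iron formation | evidence) = 0.0096768 / 0.11488 ≈ 0.084
P(iron oxide copper-gold | evidence) = 0.06054 / 0.11488 ≈ 0.527
P(skarn | evidence) = 0.0286 / 0.11488 ≈ 0.249

0.140, 0.084, 0.527, 0.249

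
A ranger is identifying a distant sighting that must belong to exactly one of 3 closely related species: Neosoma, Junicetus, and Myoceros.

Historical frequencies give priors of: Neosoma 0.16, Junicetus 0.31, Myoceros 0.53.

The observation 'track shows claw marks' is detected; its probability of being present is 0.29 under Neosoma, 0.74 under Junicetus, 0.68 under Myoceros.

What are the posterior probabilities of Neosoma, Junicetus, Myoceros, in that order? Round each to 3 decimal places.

0.073, 0.361, 0.566

By Bayes' rule, the unnormalized weight for each hypothesis is prior × likelihood:
  Neosoma: 0.16 × 0.29 = 0.0464
  Junicetus: 0.31 × 0.74 = 0.2294
  Myoceros: 0.53 × 0.68 = 0.3604
Normalizing constant Z = 0.0464 + 0.2294 + 0.3604 = 0.6362.
P(Neosoma | evidence) = 0.0464 / 0.6362 ≈ 0.073
P(Junicetus | evidence) = 0.2294 / 0.6362 ≈ 0.361
P(Myoceros | evidence) = 0.3604 / 0.6362 ≈ 0.566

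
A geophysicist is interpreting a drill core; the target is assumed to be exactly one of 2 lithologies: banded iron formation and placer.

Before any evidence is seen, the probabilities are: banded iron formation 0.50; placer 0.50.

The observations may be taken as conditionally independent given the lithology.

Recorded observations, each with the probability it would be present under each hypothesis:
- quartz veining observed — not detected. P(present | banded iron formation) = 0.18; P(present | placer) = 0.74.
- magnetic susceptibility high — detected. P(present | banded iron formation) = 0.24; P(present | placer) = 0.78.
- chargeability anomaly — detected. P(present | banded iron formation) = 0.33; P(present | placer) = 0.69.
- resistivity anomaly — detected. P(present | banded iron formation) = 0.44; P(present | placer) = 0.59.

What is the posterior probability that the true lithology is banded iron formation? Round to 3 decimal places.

0.257

For each hypothesis, the unnormalized posterior weight is prior × product of the observation likelihoods (using 1 − P(present | H) for each absent observation):
  banded iron formation: 0.50 × (1 − 0.18) × 0.24 × 0.33 × 0.44 = 0.014288
  placer: 0.50 × (1 − 0.74) × 0.78 × 0.69 × 0.59 = 0.04128
Marginal likelihood of the evidence = 0.055568.
P(banded iron formation | evidence) = 0.014288 / 0.055568 ≈ 0.257.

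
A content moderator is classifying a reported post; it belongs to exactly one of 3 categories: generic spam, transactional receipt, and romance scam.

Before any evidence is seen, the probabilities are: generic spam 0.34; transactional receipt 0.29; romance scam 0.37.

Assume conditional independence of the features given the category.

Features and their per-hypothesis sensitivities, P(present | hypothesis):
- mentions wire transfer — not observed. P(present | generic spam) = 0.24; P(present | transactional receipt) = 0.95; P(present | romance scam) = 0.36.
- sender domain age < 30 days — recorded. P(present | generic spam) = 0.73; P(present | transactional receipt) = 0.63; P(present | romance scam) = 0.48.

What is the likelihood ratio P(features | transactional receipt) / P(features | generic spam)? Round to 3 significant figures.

0.0568

Take the product of per-feature likelihoods under each hypothesis (using 1 − P(present | H) for each absent feature), then divide.
  transactional receipt: (1 − 0.95) × 0.63 = 0.0315
  generic spam: (1 − 0.24) × 0.73 = 0.5548
Bayes factor = 0.0315 / 0.5548 ≈ 0.0568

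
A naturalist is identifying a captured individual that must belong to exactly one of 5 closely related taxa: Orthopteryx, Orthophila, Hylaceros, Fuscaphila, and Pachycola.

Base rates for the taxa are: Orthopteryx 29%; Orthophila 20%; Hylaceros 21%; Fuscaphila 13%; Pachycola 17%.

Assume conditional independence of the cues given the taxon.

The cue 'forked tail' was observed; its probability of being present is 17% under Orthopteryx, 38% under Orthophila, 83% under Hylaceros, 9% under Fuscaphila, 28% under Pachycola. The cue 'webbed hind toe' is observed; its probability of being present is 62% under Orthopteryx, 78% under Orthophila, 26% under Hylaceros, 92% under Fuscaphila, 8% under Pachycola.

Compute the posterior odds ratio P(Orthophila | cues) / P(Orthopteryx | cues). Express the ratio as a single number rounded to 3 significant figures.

Posterior odds equal prior odds times the likelihood ratio; only the two competing hypotheses matter.
  Orthophila: 0.20 × 0.38 × 0.78 = 0.05928
  Orthopteryx: 0.29 × 0.17 × 0.62 = 0.030566
Odds(Orthophila : Orthopteryx) = 0.05928 / 0.030566 ≈ 1.94.

1.94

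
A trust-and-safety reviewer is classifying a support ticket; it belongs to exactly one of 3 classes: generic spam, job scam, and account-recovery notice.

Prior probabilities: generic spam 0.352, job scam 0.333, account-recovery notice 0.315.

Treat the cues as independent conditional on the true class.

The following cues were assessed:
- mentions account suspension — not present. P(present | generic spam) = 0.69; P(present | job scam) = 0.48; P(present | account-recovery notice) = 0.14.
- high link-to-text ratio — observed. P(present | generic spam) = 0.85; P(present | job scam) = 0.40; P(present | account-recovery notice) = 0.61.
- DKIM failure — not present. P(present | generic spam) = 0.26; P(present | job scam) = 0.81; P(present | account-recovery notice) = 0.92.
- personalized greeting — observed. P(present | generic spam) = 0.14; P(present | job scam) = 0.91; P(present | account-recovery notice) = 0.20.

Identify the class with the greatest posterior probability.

job scam

For each hypothesis, the unnormalized posterior weight is prior × product of the cue likelihoods (using 1 − P(present | H) for each absent cue):
  generic spam: 0.352 × (1 − 0.69) × 0.85 × (1 − 0.26) × 0.14 = 0.0096091
  job scam: 0.333 × (1 − 0.48) × 0.40 × (1 − 0.81) × 0.91 = 0.011976
  account-recovery notice: 0.315 × (1 − 0.14) × 0.61 × (1 − 0.92) × 0.20 = 0.002644
Marginal likelihood of the evidence = 0.024229.
P(generic spam | evidence) ≈ 0.0096091 / 0.024229 ≈ 0.397
P(job scam | evidence) ≈ 0.011976 / 0.024229 ≈ 0.494
P(account-recovery notice | evidence) ≈ 0.002644 / 0.024229 ≈ 0.109
The largest is 0.494, so job scam is most probable.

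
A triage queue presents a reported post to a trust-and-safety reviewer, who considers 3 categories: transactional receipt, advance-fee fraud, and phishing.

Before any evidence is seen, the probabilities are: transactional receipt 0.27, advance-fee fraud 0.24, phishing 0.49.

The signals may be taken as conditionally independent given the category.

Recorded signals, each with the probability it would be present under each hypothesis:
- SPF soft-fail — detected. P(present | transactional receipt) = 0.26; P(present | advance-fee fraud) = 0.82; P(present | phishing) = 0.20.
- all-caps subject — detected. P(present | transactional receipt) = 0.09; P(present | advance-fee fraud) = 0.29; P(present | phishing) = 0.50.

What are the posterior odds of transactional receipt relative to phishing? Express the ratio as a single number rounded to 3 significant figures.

0.129

The normalizing constant cancels in an odds ratio, so compute prior × likelihood for the two hypotheses only:
  transactional receipt: 0.27 × 0.26 × 0.09 = 0.006318
  phishing: 0.49 × 0.20 × 0.50 = 0.049
Odds(transactional receipt : phishing) = 0.006318 / 0.049 ≈ 0.129.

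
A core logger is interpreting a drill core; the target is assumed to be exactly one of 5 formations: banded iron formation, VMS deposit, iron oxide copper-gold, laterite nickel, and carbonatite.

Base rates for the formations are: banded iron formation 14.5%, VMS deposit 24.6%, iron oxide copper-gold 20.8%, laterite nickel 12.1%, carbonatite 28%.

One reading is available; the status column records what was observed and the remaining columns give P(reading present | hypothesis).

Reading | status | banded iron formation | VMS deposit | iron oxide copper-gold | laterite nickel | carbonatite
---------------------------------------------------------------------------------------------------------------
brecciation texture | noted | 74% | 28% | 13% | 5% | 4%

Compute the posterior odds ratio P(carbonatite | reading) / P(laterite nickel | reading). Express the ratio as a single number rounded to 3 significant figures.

1.85

Posterior odds equal prior odds times the likelihood ratio; only the two competing hypotheses matter.
  carbonatite: 0.280 × 0.04 = 0.0112
  laterite nickel: 0.121 × 0.05 = 0.00605
Posterior odds = 0.0112 / 0.00605 ≈ 1.85.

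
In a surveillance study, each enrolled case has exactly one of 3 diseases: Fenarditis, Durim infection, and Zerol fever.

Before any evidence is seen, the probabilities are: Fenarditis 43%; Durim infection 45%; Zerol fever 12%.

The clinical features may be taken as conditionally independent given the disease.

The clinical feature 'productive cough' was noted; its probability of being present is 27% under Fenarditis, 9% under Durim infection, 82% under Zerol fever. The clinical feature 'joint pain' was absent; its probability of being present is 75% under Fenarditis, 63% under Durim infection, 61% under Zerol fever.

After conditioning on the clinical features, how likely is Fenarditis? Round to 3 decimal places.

For each hypothesis, the unnormalized posterior weight is prior × product of the clinical feature likelihoods (using 1 − P(present | H) for each absent clinical feature):
  Fenarditis: 0.43 × 0.27 × (1 − 0.75) = 0.029025
  Durim infection: 0.45 × 0.09 × (1 − 0.63) = 0.014985
  Zerol fever: 0.12 × 0.82 × (1 − 0.61) = 0.038376
The unnormalized weights sum to 0.082386.
P(Fenarditis | evidence) = 0.029025 / 0.082386 ≈ 0.352.

0.352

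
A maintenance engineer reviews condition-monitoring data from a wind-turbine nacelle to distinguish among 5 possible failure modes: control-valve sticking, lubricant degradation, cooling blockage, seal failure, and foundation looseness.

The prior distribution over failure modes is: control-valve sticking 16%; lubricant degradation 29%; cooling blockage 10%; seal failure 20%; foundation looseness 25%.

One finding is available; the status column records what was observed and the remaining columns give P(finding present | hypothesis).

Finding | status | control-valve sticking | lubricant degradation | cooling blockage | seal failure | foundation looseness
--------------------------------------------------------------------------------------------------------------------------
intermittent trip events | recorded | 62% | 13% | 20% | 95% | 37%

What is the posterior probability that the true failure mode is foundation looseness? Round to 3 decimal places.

Multiply each prior by the likelihood of the finding:
  control-valve sticking: 0.16 × 0.62 = 0.0992
  lubricant degradation: 0.29 × 0.13 = 0.0377
  cooling blockage: 0.10 × 0.20 = 0.02
  seal failure: 0.20 × 0.95 = 0.19
  foundation looseness: 0.25 × 0.37 = 0.0925
Marginal likelihood of the evidence = 0.4394.
P(foundation looseness | evidence) = 0.0925 / 0.4394 ≈ 0.211.

0.211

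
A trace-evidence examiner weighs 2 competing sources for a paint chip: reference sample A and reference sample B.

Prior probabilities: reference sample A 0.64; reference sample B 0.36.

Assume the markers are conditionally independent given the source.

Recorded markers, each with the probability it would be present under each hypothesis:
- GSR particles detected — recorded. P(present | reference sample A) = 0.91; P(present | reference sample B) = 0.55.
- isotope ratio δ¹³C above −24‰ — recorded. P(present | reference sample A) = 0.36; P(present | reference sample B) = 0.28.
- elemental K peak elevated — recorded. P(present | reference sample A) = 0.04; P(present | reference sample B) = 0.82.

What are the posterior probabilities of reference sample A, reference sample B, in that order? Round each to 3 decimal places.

By Bayes' rule with conditional independence, the unnormalized weight for each hypothesis is prior × ∏ likelihoods:
  reference sample A: 0.64 × 0.91 × 0.36 × 0.04 = 0.0083866
  reference sample B: 0.36 × 0.55 × 0.28 × 0.82 = 0.045461
Normalizing constant Z = 0.0083866 + 0.045461 = 0.053847.
P(reference sample A | evidence) = 0.0083866 / 0.053847 ≈ 0.156
P(reference sample B | evidence) = 0.045461 / 0.053847 ≈ 0.844

0.156, 0.844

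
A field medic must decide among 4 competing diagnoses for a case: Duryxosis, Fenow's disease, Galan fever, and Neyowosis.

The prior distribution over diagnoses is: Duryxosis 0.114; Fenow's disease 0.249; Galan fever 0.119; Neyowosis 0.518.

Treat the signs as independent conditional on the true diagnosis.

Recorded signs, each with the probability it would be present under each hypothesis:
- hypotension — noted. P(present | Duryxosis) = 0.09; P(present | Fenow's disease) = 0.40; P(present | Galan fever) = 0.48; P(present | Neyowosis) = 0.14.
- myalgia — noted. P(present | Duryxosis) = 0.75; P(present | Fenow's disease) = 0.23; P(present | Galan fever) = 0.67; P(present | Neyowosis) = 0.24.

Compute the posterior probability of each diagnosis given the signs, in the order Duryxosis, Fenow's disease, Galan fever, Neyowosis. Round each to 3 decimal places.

0.089, 0.266, 0.444, 0.202

Multiply each prior by the joint likelihood of the sign pattern:
  Duryxosis: 0.114 × 0.09 × 0.75 = 0.007695
  Fenow's disease: 0.249 × 0.40 × 0.23 = 0.022908
  Galan fever: 0.119 × 0.48 × 0.67 = 0.03827
  Neyowosis: 0.518 × 0.14 × 0.24 = 0.017405
Marginal likelihood of the evidence = 0.086278.
P(Duryxosis | evidence) = 0.007695 / 0.086278 ≈ 0.089
P(Fenow's disease | evidence) = 0.022908 / 0.086278 ≈ 0.266
P(Galan fever | evidence) = 0.03827 / 0.086278 ≈ 0.444
P(Neyowosis | evidence) = 0.017405 / 0.086278 ≈ 0.202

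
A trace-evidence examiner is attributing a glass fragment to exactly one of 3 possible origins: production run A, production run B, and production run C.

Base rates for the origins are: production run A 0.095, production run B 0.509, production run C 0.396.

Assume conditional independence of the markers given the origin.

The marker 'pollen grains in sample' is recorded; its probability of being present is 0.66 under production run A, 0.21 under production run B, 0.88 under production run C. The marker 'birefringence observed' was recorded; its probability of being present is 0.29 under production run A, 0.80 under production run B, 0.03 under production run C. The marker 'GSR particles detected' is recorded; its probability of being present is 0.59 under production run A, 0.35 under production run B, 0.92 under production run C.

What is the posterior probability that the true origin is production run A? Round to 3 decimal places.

For each hypothesis, the unnormalized posterior weight is prior × product of the marker likelihoods:
  production run A: 0.095 × 0.66 × 0.29 × 0.59 = 0.010728
  production run B: 0.509 × 0.21 × 0.80 × 0.35 = 0.029929
  production run C: 0.396 × 0.88 × 0.03 × 0.92 = 0.009618
Normalizing constant Z = 0.010728 + 0.029929 + 0.009618 = 0.050275.
P(production run A | evidence) = 0.010728 / 0.050275 ≈ 0.213.

0.213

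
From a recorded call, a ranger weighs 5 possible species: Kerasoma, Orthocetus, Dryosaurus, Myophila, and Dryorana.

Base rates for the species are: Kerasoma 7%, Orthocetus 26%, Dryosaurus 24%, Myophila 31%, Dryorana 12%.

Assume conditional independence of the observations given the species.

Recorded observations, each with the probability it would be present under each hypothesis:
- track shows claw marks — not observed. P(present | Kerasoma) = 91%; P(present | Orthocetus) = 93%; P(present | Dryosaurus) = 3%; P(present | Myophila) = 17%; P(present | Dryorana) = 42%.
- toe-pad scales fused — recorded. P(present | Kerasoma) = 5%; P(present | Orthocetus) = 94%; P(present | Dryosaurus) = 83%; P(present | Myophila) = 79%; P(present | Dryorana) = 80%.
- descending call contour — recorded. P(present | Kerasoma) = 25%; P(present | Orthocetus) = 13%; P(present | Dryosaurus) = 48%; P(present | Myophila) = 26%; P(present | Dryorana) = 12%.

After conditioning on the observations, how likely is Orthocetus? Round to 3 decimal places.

0.014

Multiply each prior by the joint likelihood of the evidence pattern (using 1 − P(present | H) for each absent observation):
  Kerasoma: 0.07 × (1 − 0.91) × 0.05 × 0.25 = 7.875e-05
  Orthocetus: 0.26 × (1 − 0.93) × 0.94 × 0.13 = 0.002224
  Dryosaurus: 0.24 × (1 − 0.03) × 0.83 × 0.48 = 0.092748
  Myophila: 0.31 × (1 − 0.17) × 0.79 × 0.26 = 0.052849
  Dryorana: 0.12 × (1 − 0.42) × 0.80 × 0.12 = 0.0066816
Marginal likelihood of the evidence = 0.15458.
P(Orthocetus | evidence) = 0.002224 / 0.15458 ≈ 0.014.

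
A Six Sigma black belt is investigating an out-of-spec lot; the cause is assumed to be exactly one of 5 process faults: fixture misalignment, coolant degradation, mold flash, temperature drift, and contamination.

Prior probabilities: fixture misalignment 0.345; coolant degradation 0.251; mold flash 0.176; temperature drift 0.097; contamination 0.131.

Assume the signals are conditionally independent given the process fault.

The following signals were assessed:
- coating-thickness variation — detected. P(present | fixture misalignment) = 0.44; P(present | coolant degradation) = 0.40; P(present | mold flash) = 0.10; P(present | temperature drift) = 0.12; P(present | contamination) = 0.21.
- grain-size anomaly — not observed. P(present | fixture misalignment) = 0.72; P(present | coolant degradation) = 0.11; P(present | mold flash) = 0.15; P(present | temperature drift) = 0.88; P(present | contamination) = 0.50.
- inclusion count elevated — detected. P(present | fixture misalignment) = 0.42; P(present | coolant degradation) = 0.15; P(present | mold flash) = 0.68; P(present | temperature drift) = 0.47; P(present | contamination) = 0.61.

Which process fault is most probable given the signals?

fixture misalignment

Multiply each prior by the joint likelihood of the signal pattern (using 1 − P(present | H) for each absent signal):
  fixture misalignment: 0.345 × 0.44 × (1 − 0.72) × 0.42 = 0.017852
  coolant degradation: 0.251 × 0.40 × (1 − 0.11) × 0.15 = 0.013403
  mold flash: 0.176 × 0.10 × (1 − 0.15) × 0.68 = 0.010173
  temperature drift: 0.097 × 0.12 × (1 − 0.88) × 0.47 = 0.0006565
  contamination: 0.131 × 0.21 × (1 − 0.50) × 0.61 = 0.0083906
The unnormalized weights sum to 0.050475.
P(fixture misalignment | evidence) ≈ 0.017852 / 0.050475 ≈ 0.354
P(coolant degradation | evidence) ≈ 0.013403 / 0.050475 ≈ 0.266
P(mold flash | evidence) ≈ 0.010173 / 0.050475 ≈ 0.202
P(temperature drift | evidence) ≈ 0.0006565 / 0.050475 ≈ 0.013
P(contamination | evidence) ≈ 0.0083906 / 0.050475 ≈ 0.166
The largest is 0.354, so fixture misalignment is most probable.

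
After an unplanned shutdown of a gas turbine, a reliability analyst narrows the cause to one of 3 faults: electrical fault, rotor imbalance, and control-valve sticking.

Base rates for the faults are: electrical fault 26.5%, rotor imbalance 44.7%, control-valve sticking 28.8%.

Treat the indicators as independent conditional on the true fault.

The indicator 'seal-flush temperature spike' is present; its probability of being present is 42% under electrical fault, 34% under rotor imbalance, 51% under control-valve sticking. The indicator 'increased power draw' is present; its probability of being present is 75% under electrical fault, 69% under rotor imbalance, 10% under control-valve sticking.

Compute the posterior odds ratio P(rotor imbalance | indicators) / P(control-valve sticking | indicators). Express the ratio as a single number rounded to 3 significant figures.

7.14

The normalizing constant cancels in an odds ratio, so compute prior × likelihood for the two hypotheses only:
  rotor imbalance: 0.447 × 0.34 × 0.69 = 0.10487
  control-valve sticking: 0.288 × 0.51 × 0.10 = 0.014688
Odds(rotor imbalance : control-valve sticking) = 0.10487 / 0.014688 ≈ 7.14.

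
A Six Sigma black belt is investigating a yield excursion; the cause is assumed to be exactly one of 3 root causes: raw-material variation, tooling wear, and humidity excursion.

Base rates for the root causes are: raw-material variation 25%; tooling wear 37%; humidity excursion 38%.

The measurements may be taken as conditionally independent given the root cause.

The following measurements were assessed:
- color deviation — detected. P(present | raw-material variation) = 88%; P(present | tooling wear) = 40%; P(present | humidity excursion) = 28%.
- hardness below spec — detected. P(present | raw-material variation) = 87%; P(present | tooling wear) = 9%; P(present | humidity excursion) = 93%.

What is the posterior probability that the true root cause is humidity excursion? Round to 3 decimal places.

0.326

Multiply each prior by the joint likelihood of the measurement pattern:
  raw-material variation: 0.25 × 0.88 × 0.87 = 0.1914
  tooling wear: 0.37 × 0.40 × 0.09 = 0.01332
  humidity excursion: 0.38 × 0.28 × 0.93 = 0.098952
The unnormalized weights sum to 0.30367.
P(humidity excursion | evidence) = 0.098952 / 0.30367 ≈ 0.326.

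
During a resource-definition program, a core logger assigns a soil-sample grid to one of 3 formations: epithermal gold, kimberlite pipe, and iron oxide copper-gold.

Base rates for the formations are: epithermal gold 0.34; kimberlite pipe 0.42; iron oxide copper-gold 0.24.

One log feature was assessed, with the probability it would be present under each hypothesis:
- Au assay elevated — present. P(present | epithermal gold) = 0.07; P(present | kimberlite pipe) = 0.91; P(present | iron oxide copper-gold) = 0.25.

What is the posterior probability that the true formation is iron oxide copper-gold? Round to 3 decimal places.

Multiply each prior by the likelihood of the log feature:
  epithermal gold: 0.34 × 0.07 = 0.0238
  kimberlite pipe: 0.42 × 0.91 = 0.3822
  iron oxide copper-gold: 0.24 × 0.25 = 0.06
The unnormalized weights sum to 0.466.
P(iron oxide copper-gold | evidence) = 0.06 / 0.466 ≈ 0.129.

0.129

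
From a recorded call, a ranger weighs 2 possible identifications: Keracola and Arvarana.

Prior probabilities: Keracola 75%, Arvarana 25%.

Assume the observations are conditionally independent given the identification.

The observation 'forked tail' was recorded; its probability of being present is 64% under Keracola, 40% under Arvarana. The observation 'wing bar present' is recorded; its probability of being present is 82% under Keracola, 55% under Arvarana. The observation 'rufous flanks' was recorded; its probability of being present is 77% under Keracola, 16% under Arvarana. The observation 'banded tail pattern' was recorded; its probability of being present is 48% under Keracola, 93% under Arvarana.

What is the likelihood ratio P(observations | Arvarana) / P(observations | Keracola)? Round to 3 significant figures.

Take the product of per-observation likelihoods under each hypothesis, then divide.
  Arvarana: 0.40 × 0.55 × 0.16 × 0.93 = 0.032736
  Keracola: 0.64 × 0.82 × 0.77 × 0.48 = 0.19397
Bayes factor = 0.032736 / 0.19397 ≈ 0.169

0.169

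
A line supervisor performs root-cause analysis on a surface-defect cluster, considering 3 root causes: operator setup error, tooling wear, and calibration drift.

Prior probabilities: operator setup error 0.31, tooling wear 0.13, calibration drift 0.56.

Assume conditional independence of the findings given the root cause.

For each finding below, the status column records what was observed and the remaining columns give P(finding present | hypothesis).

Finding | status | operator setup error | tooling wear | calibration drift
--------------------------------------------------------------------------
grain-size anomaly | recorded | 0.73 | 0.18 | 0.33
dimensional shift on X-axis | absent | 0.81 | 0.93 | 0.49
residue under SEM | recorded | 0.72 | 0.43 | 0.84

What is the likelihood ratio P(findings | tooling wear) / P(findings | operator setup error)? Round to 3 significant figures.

0.0543

Take the product of per-finding likelihoods under each hypothesis (using 1 − P(present | H) for each absent finding), then divide.
  tooling wear: 0.18 × (1 − 0.93) × 0.43 = 0.005418
  operator setup error: 0.73 × (1 − 0.81) × 0.72 = 0.099864
Bayes factor = 0.005418 / 0.099864 ≈ 0.0543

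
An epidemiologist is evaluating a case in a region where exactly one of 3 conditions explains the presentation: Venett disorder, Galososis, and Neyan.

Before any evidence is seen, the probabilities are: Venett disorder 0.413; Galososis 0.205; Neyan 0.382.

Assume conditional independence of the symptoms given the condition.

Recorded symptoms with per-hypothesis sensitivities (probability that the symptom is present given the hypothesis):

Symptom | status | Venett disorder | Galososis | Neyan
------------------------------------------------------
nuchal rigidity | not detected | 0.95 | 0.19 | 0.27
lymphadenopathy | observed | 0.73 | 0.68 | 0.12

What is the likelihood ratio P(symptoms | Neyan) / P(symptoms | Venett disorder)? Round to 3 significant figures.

2.40

The Bayes factor is the ratio of the joint likelihoods of the symptom pattern under the two hypotheses (using 1 − P(present | H) for each absent symptom).
  Neyan: (1 − 0.27) × 0.12 = 0.0876
  Venett disorder: (1 − 0.95) × 0.73 = 0.0365
Bayes factor = 0.0876 / 0.0365 ≈ 2.40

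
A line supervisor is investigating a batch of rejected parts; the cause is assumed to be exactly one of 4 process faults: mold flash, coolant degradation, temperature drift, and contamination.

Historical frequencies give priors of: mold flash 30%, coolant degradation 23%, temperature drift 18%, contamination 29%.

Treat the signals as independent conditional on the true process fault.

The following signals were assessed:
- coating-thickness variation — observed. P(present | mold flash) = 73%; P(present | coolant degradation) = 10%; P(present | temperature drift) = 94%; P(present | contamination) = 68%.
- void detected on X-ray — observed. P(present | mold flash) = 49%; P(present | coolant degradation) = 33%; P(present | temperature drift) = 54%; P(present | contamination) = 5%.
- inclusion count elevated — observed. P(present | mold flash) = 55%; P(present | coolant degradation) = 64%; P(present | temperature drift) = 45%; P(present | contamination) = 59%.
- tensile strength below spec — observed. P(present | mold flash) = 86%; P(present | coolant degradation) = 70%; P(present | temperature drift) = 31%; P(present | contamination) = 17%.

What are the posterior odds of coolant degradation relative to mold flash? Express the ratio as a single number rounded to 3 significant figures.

0.0670

The normalizing constant cancels in an odds ratio, so compute prior × likelihood for the two hypotheses only:
  coolant degradation: 0.23 × 0.10 × 0.33 × 0.64 × 0.70 = 0.0034003
  mold flash: 0.30 × 0.73 × 0.49 × 0.55 × 0.86 = 0.050758
Odds(coolant degradation : mold flash) = 0.0034003 / 0.050758 ≈ 0.0670.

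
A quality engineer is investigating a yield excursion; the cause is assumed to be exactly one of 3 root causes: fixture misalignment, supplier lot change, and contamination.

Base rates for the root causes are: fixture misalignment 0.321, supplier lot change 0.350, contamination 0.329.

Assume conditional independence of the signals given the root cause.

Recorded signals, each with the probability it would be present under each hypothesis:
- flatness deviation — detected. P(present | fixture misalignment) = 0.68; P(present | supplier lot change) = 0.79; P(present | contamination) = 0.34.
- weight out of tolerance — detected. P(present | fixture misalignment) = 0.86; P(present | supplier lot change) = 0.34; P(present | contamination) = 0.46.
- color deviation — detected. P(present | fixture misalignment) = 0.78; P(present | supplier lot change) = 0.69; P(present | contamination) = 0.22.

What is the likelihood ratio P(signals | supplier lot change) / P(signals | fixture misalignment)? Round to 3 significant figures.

Take the product of per-signal likelihoods under each hypothesis, then divide.
  supplier lot change: 0.79 × 0.34 × 0.69 = 0.18533
  fixture misalignment: 0.68 × 0.86 × 0.78 = 0.45614
Bayes factor = 0.18533 / 0.45614 ≈ 0.406

0.406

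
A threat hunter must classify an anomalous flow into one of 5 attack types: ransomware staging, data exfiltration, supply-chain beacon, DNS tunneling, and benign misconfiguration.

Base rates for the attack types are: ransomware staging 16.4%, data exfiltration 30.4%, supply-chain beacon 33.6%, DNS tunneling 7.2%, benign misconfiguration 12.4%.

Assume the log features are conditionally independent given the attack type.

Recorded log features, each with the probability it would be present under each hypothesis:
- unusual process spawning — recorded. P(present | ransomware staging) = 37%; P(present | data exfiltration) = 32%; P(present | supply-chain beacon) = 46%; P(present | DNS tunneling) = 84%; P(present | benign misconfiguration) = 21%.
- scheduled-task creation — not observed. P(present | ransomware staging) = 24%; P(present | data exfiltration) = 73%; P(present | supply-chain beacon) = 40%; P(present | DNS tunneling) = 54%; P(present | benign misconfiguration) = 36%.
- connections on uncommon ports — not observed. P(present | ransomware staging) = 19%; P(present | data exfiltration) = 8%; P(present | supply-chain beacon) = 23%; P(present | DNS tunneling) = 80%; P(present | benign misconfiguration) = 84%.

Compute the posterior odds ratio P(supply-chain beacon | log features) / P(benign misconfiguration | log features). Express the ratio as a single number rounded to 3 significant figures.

Unnormalized posterior weight (prior times the log feature likelihoods) for each of the two hypotheses (using 1 − P(present | H) for each absent log feature):
  supply-chain beacon: 0.336 × 0.46 × (1 − 0.40) × (1 − 0.23) = 0.071407
  benign misconfiguration: 0.124 × 0.21 × (1 − 0.36) × (1 − 0.84) = 0.0026665
Odds(supply-chain beacon : benign misconfiguration) = 0.071407 / 0.0026665 ≈ 26.8.

26.8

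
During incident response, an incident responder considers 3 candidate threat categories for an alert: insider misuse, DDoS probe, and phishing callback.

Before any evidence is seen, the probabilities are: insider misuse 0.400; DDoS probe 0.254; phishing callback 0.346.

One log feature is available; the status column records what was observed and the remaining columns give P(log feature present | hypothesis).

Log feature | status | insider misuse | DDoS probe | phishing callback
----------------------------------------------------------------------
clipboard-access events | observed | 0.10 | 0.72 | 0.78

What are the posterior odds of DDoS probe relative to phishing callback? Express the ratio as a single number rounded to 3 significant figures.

Unnormalized posterior weight (prior times the log feature likelihood) for each of the two hypotheses:
  DDoS probe: 0.254 × 0.72 = 0.18288
  phishing callback: 0.346 × 0.78 = 0.26988
Odds(DDoS probe : phishing callback) = 0.18288 / 0.26988 ≈ 0.678.

0.678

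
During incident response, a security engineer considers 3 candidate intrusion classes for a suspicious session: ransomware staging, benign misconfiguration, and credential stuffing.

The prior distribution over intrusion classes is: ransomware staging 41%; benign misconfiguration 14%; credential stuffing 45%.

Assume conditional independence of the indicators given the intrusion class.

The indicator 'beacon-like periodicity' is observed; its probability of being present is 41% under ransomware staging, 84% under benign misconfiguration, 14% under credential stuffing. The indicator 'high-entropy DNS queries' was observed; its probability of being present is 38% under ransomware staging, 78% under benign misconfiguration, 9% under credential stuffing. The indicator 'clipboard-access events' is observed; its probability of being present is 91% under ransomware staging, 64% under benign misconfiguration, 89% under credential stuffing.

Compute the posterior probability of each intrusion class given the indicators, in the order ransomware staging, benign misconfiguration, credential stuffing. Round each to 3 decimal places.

0.477, 0.482, 0.041

Multiply each prior by the joint likelihood of the indicator pattern:
  ransomware staging: 0.41 × 0.41 × 0.38 × 0.91 = 0.058129
  benign misconfiguration: 0.14 × 0.84 × 0.78 × 0.64 = 0.058706
  credential stuffing: 0.45 × 0.14 × 0.09 × 0.89 = 0.0050463
Marginal likelihood of the evidence = 0.12188.
P(ransomware staging | evidence) = 0.058129 / 0.12188 ≈ 0.477
P(benign misconfiguration | evidence) = 0.058706 / 0.12188 ≈ 0.482
P(credential stuffing | evidence) = 0.0050463 / 0.12188 ≈ 0.041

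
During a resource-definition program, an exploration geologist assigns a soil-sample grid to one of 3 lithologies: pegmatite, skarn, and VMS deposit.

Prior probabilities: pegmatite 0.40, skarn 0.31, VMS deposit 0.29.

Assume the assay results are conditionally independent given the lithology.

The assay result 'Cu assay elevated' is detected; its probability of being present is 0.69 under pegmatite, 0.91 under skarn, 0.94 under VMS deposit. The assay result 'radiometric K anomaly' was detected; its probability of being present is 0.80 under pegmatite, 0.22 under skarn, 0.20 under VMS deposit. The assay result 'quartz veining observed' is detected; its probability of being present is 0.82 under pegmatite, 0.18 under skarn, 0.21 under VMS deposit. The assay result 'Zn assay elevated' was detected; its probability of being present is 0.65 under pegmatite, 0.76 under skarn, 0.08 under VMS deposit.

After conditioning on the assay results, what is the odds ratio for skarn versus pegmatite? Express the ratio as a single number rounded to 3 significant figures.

0.0721

The normalizing constant cancels in an odds ratio, so compute prior × likelihood for the two hypotheses only:
  skarn: 0.31 × 0.91 × 0.22 × 0.18 × 0.76 = 0.0084901
  pegmatite: 0.40 × 0.69 × 0.80 × 0.82 × 0.65 = 0.11769
Odds(skarn : pegmatite) = 0.0084901 / 0.11769 ≈ 0.0721.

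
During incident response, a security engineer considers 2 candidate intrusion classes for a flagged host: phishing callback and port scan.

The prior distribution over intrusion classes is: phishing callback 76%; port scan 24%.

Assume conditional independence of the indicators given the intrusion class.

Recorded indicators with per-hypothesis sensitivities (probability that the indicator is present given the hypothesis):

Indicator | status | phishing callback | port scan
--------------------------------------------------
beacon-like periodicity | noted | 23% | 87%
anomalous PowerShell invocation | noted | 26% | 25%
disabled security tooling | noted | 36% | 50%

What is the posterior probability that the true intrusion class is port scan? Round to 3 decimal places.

By Bayes' rule with conditional independence, the unnormalized weight for each hypothesis is prior × ∏ likelihoods:
  phishing callback: 0.76 × 0.23 × 0.26 × 0.36 = 0.016361
  port scan: 0.24 × 0.87 × 0.25 × 0.50 = 0.0261
Marginal likelihood of the evidence = 0.042461.
P(port scan | evidence) = 0.0261 / 0.042461 ≈ 0.615.

0.615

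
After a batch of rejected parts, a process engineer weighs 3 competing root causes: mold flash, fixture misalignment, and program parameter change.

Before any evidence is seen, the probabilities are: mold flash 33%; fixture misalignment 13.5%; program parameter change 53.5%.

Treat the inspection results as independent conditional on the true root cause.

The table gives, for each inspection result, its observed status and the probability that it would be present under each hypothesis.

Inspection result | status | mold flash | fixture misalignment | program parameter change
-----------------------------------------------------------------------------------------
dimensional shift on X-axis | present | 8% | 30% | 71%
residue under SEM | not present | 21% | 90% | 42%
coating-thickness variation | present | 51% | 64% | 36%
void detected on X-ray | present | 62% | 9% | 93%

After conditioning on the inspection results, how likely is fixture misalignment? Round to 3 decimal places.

Multiply each prior by the joint likelihood of the inspection result pattern (using 1 − P(present | H) for each absent inspection result):
  mold flash: 0.330 × 0.08 × (1 − 0.21) × 0.51 × 0.62 = 0.0065947
  fixture misalignment: 0.135 × 0.30 × (1 − 0.90) × 0.64 × 0.09 = 0.00023328
  program parameter change: 0.535 × 0.71 × (1 − 0.42) × 0.36 × 0.93 = 0.073761
Normalizing constant Z = 0.0065947 + 0.00023328 + 0.073761 = 0.080589.
P(fixture misalignment | evidence) = 0.00023328 / 0.080589 ≈ 0.003.

0.003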